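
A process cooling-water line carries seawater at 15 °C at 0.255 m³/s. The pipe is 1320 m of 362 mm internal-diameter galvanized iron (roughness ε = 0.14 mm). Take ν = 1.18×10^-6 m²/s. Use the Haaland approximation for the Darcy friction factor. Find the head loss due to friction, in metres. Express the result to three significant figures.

h_f ≈ 18.8 m

V = 4Q/(πD²) = 4·0.255/(π·0.362²) = 2.478 m/s
Re = VD/ν = 2.478·0.362/1.18×10^-6 = 7.60×10^5 → turbulent
ε/D = 0.14/362 = 3.87×10^-4
Haaland: f = 0.01649
h_f = f(L/D)V²/(2g) = 0.01649·(1320/0.362)·2.478²/(2·9.81) = 18.82 m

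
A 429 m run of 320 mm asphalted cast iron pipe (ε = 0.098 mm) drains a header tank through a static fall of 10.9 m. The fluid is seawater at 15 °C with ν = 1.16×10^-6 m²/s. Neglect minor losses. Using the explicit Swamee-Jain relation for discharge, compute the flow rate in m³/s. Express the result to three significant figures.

Q ≈ 0.256 m³/s

Swamee-Jain (Type II): Q = -0.965·√(gD⁵h_f/L)·ln[ε/(3.7D) + √(3.17ν²L/(gD³h_f))]
√(gD⁵h_f/L) = √(9.81·0.320⁵·10.9/429) = 0.02892
ε/(3.7D) = 8.28×10^-5; √(3.17ν²L/(gD³h_f)) = 2.29×10^-5
Q = -0.965·0.02892·ln(1.056×10^-4) = 0.2555 m³/s
Check: V = 3.18 m/s, Re = 8.76×10^5, f = 0.01591, h_f = 11.0 m ≈ 10.9 m ✓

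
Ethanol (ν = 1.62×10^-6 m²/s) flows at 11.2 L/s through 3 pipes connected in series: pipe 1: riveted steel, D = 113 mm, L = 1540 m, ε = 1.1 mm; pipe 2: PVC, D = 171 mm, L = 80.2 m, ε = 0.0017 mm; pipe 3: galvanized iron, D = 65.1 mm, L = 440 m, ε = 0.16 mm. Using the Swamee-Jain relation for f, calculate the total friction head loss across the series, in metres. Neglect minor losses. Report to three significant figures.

Pipe 1: V = 1.117 m/s, Re = 7.79×10^4, ε/D = 0.00973, f = 0.03863, h_1 = f(L/D)V²/2g = 33.47 m
Pipe 2: V = 0.4877 m/s, Re = 5.15×10^4, ε/D = 9.94×10^-6, f = 0.02067, h_2 = f(L/D)V²/2g = 0.1175 m
Pipe 3: V = 3.365 m/s, Re = 1.35×10^5, ε/D = 0.00246, f = 0.02609, h_3 = f(L/D)V²/2g = 101.8 m
Series → Q common, losses add: H = Σh = 135.3 m

H ≈ 135 m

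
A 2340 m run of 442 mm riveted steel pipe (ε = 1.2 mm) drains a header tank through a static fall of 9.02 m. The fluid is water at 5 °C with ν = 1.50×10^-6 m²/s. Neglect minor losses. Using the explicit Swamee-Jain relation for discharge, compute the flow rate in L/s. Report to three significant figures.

Q ≈ 174 L/s

Swamee-Jain (Type II): Q = -0.965·√(gD⁵h_f/L)·ln[ε/(3.7D) + √(3.17ν²L/(gD³h_f))]
√(gD⁵h_f/L) = √(9.81·0.442⁵·9.02/2340) = 0.02526
ε/(3.7D) = 7.34×10^-4; √(3.17ν²L/(gD³h_f)) = 4.67×10^-5
Q = -0.965·0.02526·ln(7.805×10^-4) = 0.1744 m³/s
Check: V = 1.14 m/s, Re = 3.35×10^5, f = 0.02602, h_f = 9.07 m ≈ 9.02 m ✓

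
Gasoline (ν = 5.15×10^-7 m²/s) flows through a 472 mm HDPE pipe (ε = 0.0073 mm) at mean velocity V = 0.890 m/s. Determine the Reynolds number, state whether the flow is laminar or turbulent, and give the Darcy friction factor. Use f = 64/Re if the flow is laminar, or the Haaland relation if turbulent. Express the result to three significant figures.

Re = VD/ν = 0.8900·0.472/5.15×10^-7 = 8.16×10^5
Re > 4000 → turbulent; ε/D = 1.55×10^-5
Haaland: f = 0.01224

Re ≈ 8.16×10^5; turbulent; f ≈ 0.0122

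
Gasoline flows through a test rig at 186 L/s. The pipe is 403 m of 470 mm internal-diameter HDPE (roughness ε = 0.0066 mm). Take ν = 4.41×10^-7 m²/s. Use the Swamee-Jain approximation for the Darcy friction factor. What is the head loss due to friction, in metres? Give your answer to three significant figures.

h_f ≈ 0.589 m

V = 4Q/(πD²) = 4·0.186/(π·0.470²) = 1.072 m/s
Re = VD/ν = 1.072·0.470/4.41×10^-7 = 1.14×10^6 → turbulent
ε/D = 0.0066/470 = 1.40×10^-5
Swamee-Jain: f = 0.01172
h_f = f(L/D)V²/(2g) = 0.01172·(403/0.470)·1.072²/(2·9.81) = 0.5887 m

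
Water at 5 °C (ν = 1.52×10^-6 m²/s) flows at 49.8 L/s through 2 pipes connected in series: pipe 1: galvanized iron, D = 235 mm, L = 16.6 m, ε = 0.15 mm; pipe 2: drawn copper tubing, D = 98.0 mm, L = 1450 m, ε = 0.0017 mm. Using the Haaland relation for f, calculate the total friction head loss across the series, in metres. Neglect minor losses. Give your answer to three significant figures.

Pipe 1: V = 1.148 m/s, Re = 1.78×10^5, ε/D = 6.38×10^-4, f = 0.01951, h_1 = f(L/D)V²/2g = 0.09261 m
Pipe 2: V = 6.602 m/s, Re = 4.26×10^5, ε/D = 1.73×10^-5, f = 0.01363, h_2 = f(L/D)V²/2g = 448.0 m
Series → Q common, losses add: H = Σh = 448.1 m

H ≈ 448 m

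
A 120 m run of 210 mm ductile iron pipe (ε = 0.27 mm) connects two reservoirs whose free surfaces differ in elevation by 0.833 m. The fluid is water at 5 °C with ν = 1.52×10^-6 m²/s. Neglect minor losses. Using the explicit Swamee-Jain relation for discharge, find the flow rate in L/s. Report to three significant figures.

Swamee-Jain (Type II): Q = -0.965·√(gD⁵h_f/L)·ln[ε/(3.7D) + √(3.17ν²L/(gD³h_f))]
√(gD⁵h_f/L) = √(9.81·0.210⁵·0.833/120) = 0.005274
ε/(3.7D) = 3.47×10^-4; √(3.17ν²L/(gD³h_f)) = 1.08×10^-4
Q = -0.965·0.005274·ln(4.553×10^-4) = 0.03916 m³/s
Check: V = 1.13 m/s, Re = 1.56×10^5, f = 0.02256, h_f = 0.840 m ≈ 0.833 m ✓

Q ≈ 39.2 L/s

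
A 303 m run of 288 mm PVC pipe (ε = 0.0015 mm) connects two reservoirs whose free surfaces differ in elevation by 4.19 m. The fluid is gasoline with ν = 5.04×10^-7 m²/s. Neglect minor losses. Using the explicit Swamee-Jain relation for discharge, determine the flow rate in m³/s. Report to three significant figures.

Swamee-Jain (Type II): Q = -0.965·√(gD⁵h_f/L)·ln[ε/(3.7D) + √(3.17ν²L/(gD³h_f))]
√(gD⁵h_f/L) = √(9.81·0.288⁵·4.19/303) = 0.01639
ε/(3.7D) = 1.41×10^-6; √(3.17ν²L/(gD³h_f)) = 1.58×10^-5
Q = -0.965·0.01639·ln(1.717×10^-5) = 0.1736 m³/s
Check: V = 2.66 m/s, Re = 1.52×10^6, f = 0.01100, h_f = 4.19 m ≈ 4.19 m ✓

Q ≈ 0.174 m³/s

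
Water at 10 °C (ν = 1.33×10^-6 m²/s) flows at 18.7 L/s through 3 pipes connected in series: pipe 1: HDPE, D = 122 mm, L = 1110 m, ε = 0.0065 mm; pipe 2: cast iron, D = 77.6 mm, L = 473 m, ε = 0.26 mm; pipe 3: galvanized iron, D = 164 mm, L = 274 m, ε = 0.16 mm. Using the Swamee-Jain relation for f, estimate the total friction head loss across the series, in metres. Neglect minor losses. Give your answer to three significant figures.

H ≈ 156 m

Pipe 1: V = 1.600 m/s, Re = 1.47×10^5, ε/D = 5.33×10^-5, f = 0.01691, h_1 = f(L/D)V²/2g = 20.07 m
Pipe 2: V = 3.954 m/s, Re = 2.31×10^5, ε/D = 0.00335, f = 0.02771, h_2 = f(L/D)V²/2g = 134.6 m
Pipe 3: V = 0.8852 m/s, Re = 1.09×10^5, ε/D = 9.76×10^-4, f = 0.02208, h_3 = f(L/D)V²/2g = 1.473 m
Series → Q common, losses add: H = Σh = 156.1 m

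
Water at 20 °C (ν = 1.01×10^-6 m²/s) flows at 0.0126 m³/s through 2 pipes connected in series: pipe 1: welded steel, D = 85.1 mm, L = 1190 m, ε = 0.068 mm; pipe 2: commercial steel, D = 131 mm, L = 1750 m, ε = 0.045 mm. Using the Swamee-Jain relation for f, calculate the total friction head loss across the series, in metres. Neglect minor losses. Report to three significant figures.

Pipe 1: V = 2.215 m/s, Re = 1.87×10^5, ε/D = 7.99×10^-4, f = 0.02046, h_1 = f(L/D)V²/2g = 71.56 m
Pipe 2: V = 0.9348 m/s, Re = 1.21×10^5, ε/D = 3.44×10^-4, f = 0.01918, h_2 = f(L/D)V²/2g = 11.41 m
Series → Q common, losses add: H = Σh = 82.97 m

H ≈ 83.0 m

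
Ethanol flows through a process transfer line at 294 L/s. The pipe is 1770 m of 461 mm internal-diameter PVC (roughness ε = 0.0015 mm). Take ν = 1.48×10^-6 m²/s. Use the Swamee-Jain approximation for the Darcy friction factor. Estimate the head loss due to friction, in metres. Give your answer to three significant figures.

V = 4Q/(πD²) = 4·0.294/(π·0.461²) = 1.761 m/s
Re = VD/ν = 1.761·0.461/1.48×10^-6 = 5.49×10^5 → turbulent
ε/D = 0.0015/461 = 3.25×10^-6
Swamee-Jain: f = 0.01293
h_f = f(L/D)V²/(2g) = 0.01293·(1770/0.461)·1.761²/(2·9.81) = 7.851 m

h_f ≈ 7.85 m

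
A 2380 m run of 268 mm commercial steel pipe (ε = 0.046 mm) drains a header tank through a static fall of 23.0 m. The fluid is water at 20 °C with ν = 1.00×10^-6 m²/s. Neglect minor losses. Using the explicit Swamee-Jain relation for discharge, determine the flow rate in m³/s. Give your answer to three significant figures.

Swamee-Jain (Type II): Q = -0.965·√(gD⁵h_f/L)·ln[ε/(3.7D) + √(3.17ν²L/(gD³h_f))]
√(gD⁵h_f/L) = √(9.81·0.268⁵·23.0/2380) = 0.01145
ε/(3.7D) = 4.64×10^-5; √(3.17ν²L/(gD³h_f)) = 4.17×10^-5
Q = -0.965·0.01145·ln(8.807×10^-5) = 0.1032 m³/s
Check: V = 1.83 m/s, Re = 4.90×10^5, f = 0.01527, h_f = 23.1 m ≈ 23.0 m ✓

Q ≈ 0.103 m³/s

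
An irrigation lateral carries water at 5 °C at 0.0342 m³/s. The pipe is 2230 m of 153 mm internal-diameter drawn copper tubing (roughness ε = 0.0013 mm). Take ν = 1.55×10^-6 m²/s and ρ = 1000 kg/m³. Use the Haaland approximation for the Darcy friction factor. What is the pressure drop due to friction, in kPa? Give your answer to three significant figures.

Δp ≈ 399 kPa

V = 4Q/(πD²) = 4·0.0342/(π·0.153²) = 1.860 m/s
Re = VD/ν = 1.860·0.153/1.55×10^-6 = 1.84×10^5 → turbulent
ε/D = 0.0013/153 = 8.50×10^-6
Haaland: f = 0.01581
h_f = f(L/D)V²/(2g) = 0.01581·(2230/0.153)·1.860²/(2·9.81) = 40.63 m
Δp = ρg·h_f = 1000·9.81·40.63 = 398.6 kPa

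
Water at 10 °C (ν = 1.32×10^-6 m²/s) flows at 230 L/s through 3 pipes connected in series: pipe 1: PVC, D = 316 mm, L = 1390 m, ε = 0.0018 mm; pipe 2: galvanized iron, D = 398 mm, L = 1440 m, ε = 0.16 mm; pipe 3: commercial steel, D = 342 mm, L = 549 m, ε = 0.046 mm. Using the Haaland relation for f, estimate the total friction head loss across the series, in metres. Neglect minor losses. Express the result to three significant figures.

Pipe 1: V = 2.933 m/s, Re = 7.02×10^5, ε/D = 5.70×10^-6, f = 0.01238, h_1 = f(L/D)V²/2g = 23.88 m
Pipe 2: V = 1.849 m/s, Re = 5.57×10^5, ε/D = 4.02×10^-4, f = 0.01683, h_2 = f(L/D)V²/2g = 10.61 m
Pipe 3: V = 2.504 m/s, Re = 6.49×10^5, ε/D = 1.35×10^-4, f = 0.01428, h_3 = f(L/D)V²/2g = 7.324 m
Series → Q common, losses add: H = Σh = 41.81 m

H ≈ 41.8 m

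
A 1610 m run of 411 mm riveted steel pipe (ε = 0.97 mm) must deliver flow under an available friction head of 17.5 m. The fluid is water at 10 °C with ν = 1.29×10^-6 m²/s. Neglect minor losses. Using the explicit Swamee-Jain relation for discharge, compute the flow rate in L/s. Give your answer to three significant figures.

Swamee-Jain (Type II): Q = -0.965·√(gD⁵h_f/L)·ln[ε/(3.7D) + √(3.17ν²L/(gD³h_f))]
√(gD⁵h_f/L) = √(9.81·0.411⁵·17.5/1610) = 0.03536
ε/(3.7D) = 6.38×10^-4; √(3.17ν²L/(gD³h_f)) = 2.67×10^-5
Q = -0.965·0.03536·ln(6.646×10^-4) = 0.2497 m³/s
Check: V = 1.88 m/s, Re = 6.00×10^5, f = 0.02486, h_f = 17.6 m ≈ 17.5 m ✓

Q ≈ 250 L/s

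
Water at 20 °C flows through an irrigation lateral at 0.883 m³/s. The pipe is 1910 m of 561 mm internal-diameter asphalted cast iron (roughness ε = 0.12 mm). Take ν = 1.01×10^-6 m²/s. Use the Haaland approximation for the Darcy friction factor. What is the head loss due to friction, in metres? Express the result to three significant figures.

V = 4Q/(πD²) = 4·0.883/(π·0.561²) = 3.572 m/s
Re = VD/ν = 3.572·0.561/1.01×10^-6 = 1.98×10^6 → turbulent
ε/D = 0.12/561 = 2.14×10^-4
Haaland: f = 0.01437
h_f = f(L/D)V²/(2g) = 0.01437·(1910/0.561)·3.572²/(2·9.81) = 31.83 m

h_f ≈ 31.8 m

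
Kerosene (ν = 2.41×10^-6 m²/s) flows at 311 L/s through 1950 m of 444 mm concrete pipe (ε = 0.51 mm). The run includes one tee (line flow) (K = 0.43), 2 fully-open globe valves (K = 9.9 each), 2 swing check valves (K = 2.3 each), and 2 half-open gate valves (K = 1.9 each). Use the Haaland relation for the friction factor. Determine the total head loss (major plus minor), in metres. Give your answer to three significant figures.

V = 4Q/(πD²) = 2.009 m/s; V²/2g = 0.2056 m
Re = 3.70×10^5, ε/D = 0.00115 → f = 0.02099 (Haaland)
Major: h_f = f(L/D)·V²/2g = 0.02099·4392·0.2056 = 18.96 m
Minor: ΣK = 28.6; h_m = ΣK·V²/2g = 5.888 m
Total H_L = 18.96 + 5.888 = 24.84 m

H_L ≈ 24.8 m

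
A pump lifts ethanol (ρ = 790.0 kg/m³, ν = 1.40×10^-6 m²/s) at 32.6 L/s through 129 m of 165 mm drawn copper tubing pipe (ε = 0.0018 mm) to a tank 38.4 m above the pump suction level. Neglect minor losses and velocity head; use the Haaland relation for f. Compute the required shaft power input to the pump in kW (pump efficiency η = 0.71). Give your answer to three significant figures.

P_shaft ≈ 14.2 kW

V = 4Q/(πD²) = 1.525 m/s; Re = 1.80×10^5; ε/D = 1.09×10^-5; f = 0.01589
h_f = f(L/D)V²/2g = 1.472 m
Total head H = z + h_f = 38.4 + 1.472 = 39.87 m
P_hyd = ρgQH = 790.0·9.81·0.0326·39.87 = 10.07 kW
P_shaft = P_hyd/η = 10.07/0.71 = 14.19 kW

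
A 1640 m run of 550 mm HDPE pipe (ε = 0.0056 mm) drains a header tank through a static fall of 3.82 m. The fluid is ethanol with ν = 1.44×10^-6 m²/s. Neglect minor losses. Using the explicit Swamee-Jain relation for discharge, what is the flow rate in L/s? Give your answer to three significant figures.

Q ≈ 328 L/s

Swamee-Jain (Type II): Q = -0.965·√(gD⁵h_f/L)·ln[ε/(3.7D) + √(3.17ν²L/(gD³h_f))]
√(gD⁵h_f/L) = √(9.81·0.550⁵·3.82/1640) = 0.03391
ε/(3.7D) = 2.75×10^-6; √(3.17ν²L/(gD³h_f)) = 4.16×10^-5
Q = -0.965·0.03391·ln(4.433×10^-5) = 0.3280 m³/s
Check: V = 1.38 m/s, Re = 5.27×10^5, f = 0.01314, h_f = 3.81 m ≈ 3.82 m ✓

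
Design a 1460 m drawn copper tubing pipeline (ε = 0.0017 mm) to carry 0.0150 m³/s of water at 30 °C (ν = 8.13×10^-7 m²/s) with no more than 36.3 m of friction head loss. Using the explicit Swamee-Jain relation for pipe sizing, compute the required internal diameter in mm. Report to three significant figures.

Swamee-Jain (Type III): D = 0.66·[ε^1.25·(LQ²/(gh_f))^4.75 + ν·Q^9.4·(L/(gh_f))^5.2]^0.04
LQ²/(gh_f) = 9.225×10^-4; L/(gh_f) = 4.100
Term 1 = ε^1.25·(…)^4.75 = 2.35×10^-22; Term 2 = ν·Q^9.4·(…)^5.2 = 8.95×10^-21
D = 0.66·(2.35×10^-22 + 8.95×10^-21)^0.04 = 0.1042 m = 104 mm
Check: V = 1.76 m/s, Re = 2.25×10^5, f = 0.01534, h_f = 33.8 m ≈ 36.3 m ✓

D ≈ 104 mm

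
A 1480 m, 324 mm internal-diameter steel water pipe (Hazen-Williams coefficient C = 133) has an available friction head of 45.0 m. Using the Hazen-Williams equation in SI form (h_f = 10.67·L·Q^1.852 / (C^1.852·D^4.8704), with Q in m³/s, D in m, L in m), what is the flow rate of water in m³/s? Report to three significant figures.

Q ≈ 0.290 m³/s

Rearranging: Q = [h_f·C^1.852·D^4.8704 / (10.67·L)]^(1/1.852)
Q = [45.0·133^1.852·0.324^4.8704 / (10.67·1480)]^0.540 = 0.2900 m³/s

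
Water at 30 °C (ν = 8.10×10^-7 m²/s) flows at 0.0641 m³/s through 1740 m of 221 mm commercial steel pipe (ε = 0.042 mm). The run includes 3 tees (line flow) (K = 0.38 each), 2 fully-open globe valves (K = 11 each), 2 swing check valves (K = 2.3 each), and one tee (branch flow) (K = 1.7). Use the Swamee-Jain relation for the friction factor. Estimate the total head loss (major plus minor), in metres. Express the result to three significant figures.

V = 4Q/(πD²) = 1.671 m/s; V²/2g = 0.1423 m
Re = 4.56×10^5, ε/D = 1.90×10^-4 → f = 0.01555 (Swamee-Jain)
Major: h_f = f(L/D)·V²/2g = 0.01555·7873·0.1423 = 17.42 m
Minor: ΣK = 29.4; h_m = ΣK·V²/2g = 4.190 m
Total H_L = 17.42 + 4.190 = 21.61 m

H_L ≈ 21.6 m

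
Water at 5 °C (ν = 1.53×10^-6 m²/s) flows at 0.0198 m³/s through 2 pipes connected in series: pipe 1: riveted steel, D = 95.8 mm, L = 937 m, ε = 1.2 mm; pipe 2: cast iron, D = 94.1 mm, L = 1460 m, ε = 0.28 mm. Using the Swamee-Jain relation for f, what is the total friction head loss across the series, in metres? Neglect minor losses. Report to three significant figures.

Pipe 1: V = 2.747 m/s, Re = 1.72×10^5, ε/D = 0.0125, f = 0.04144, h_1 = f(L/D)V²/2g = 155.9 m
Pipe 2: V = 2.847 m/s, Re = 1.75×10^5, ε/D = 0.00298, f = 0.02707, h_2 = f(L/D)V²/2g = 173.5 m
Series → Q common, losses add: H = Σh = 329.4 m

H ≈ 329 m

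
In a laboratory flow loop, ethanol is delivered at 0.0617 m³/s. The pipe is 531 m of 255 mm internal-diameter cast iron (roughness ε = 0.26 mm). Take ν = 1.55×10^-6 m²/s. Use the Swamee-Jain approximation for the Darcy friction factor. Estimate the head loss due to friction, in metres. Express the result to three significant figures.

V = 4Q/(πD²) = 4·0.0617/(π·0.255²) = 1.208 m/s
Re = VD/ν = 1.208·0.255/1.55×10^-6 = 1.99×10^5 → turbulent
ε/D = 0.26/255 = 0.00102
Swamee-Jain: f = 0.02128
h_f = f(L/D)V²/(2g) = 0.02128·(531/0.255)·1.208²/(2·9.81) = 3.296 m

h_f ≈ 3.30 m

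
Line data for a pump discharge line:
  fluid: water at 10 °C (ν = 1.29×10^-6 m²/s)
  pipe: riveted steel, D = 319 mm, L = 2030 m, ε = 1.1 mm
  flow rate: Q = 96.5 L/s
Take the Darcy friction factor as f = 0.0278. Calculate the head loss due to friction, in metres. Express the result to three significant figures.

V = 4Q/(πD²) = 4·0.0965/(π·0.319²) = 1.207 m/s
h_f = f(L/D)V²/(2g) = 0.02780·(2030/0.319)·1.207²/(2·9.81) = 13.15 m

h_f ≈ 13.1 m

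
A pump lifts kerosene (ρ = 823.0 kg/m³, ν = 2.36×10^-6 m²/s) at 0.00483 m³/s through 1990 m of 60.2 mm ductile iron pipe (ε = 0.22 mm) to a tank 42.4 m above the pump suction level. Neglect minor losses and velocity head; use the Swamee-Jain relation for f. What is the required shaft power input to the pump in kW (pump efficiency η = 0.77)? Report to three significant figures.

V = 4Q/(πD²) = 1.697 m/s; Re = 4.33×10^4; ε/D = 0.00365; f = 0.03052
h_f = f(L/D)V²/2g = 148.1 m
Total head H = z + h_f = 42.4 + 148.1 = 190.5 m
P_hyd = ρgQH = 823.0·9.81·0.00483·190.5 = 7.427 kW
P_shaft = P_hyd/η = 7.427/0.77 = 9.645 kW

P_shaft ≈ 9.65 kW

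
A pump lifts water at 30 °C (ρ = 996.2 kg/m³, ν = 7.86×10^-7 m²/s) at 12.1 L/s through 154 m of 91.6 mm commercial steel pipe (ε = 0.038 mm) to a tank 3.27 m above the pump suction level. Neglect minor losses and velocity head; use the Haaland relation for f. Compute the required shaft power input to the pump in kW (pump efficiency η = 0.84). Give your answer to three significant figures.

P_shaft ≈ 1.19 kW

V = 4Q/(πD²) = 1.836 m/s; Re = 2.14×10^5; ε/D = 4.15×10^-4; f = 0.01806
h_f = f(L/D)V²/2g = 5.218 m
Total head H = z + h_f = 3.27 + 5.218 = 8.488 m
P_hyd = ρgQH = 996.2·9.81·0.0121·8.488 = 1.004 kW
P_shaft = P_hyd/η = 1.004/0.84 = 1.195 kW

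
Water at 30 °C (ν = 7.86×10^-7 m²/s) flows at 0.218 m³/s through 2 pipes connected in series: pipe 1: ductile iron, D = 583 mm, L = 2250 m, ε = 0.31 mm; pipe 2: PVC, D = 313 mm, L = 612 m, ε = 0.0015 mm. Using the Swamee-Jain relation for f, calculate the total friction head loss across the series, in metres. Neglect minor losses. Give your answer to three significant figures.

H ≈ 11.5 m

Pipe 1: V = 0.8166 m/s, Re = 6.06×10^5, ε/D = 5.32×10^-4, f = 0.01782, h_1 = f(L/D)V²/2g = 2.337 m
Pipe 2: V = 2.833 m/s, Re = 1.13×10^6, ε/D = 4.79×10^-6, f = 0.01150, h_2 = f(L/D)V²/2g = 9.203 m
Series → Q common, losses add: H = Σh = 11.54 m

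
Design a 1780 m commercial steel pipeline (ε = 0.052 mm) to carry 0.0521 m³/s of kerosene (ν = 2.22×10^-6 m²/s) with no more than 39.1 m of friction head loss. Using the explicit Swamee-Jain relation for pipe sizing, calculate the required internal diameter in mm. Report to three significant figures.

D ≈ 182 mm

Swamee-Jain (Type III): D = 0.66·[ε^1.25·(LQ²/(gh_f))^4.75 + ν·Q^9.4·(L/(gh_f))^5.2]^0.04
LQ²/(gh_f) = 0.01260; L/(gh_f) = 4.641
Term 1 = ε^1.25·(…)^4.75 = 4.18×10^-15; Term 2 = ν·Q^9.4·(…)^5.2 = 5.63×10^-15
D = 0.66·(4.18×10^-15 + 5.63×10^-15)^0.04 = 0.1816 m = 182 mm
Check: V = 2.01 m/s, Re = 1.65×10^5, f = 0.01813, h_f = 36.6 m ≈ 39.1 m ✓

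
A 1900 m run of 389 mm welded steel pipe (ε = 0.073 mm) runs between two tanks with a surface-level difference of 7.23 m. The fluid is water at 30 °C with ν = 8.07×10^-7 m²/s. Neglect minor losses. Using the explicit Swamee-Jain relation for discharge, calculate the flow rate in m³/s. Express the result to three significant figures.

Swamee-Jain (Type II): Q = -0.965·√(gD⁵h_f/L)·ln[ε/(3.7D) + √(3.17ν²L/(gD³h_f))]
√(gD⁵h_f/L) = √(9.81·0.389⁵·7.23/1900) = 0.01823
ε/(3.7D) = 5.07×10^-5; √(3.17ν²L/(gD³h_f)) = 3.07×10^-5
Q = -0.965·0.01823·ln(8.137×10^-5) = 0.1657 m³/s
Check: V = 1.39 m/s, Re = 6.72×10^5, f = 0.01503, h_f = 7.27 m ≈ 7.23 m ✓

Q ≈ 0.166 m³/s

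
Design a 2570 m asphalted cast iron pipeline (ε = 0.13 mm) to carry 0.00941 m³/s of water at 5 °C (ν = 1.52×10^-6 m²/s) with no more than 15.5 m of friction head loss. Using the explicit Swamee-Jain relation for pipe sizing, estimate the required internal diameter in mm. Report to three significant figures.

D ≈ 125 mm

Swamee-Jain (Type III): D = 0.66·[ε^1.25·(LQ²/(gh_f))^4.75 + ν·Q^9.4·(L/(gh_f))^5.2]^0.04
LQ²/(gh_f) = 0.001497; L/(gh_f) = 16.90
Term 1 = ε^1.25·(…)^4.75 = 5.30×10^-19; Term 2 = ν·Q^9.4·(…)^5.2 = 3.30×10^-19
D = 0.66·(5.30×10^-19 + 3.30×10^-19)^0.04 = 0.1250 m = 125 mm
Check: V = 0.767 m/s, Re = 6.31×10^4, f = 0.02360, h_f = 14.5 m ≈ 15.5 m ✓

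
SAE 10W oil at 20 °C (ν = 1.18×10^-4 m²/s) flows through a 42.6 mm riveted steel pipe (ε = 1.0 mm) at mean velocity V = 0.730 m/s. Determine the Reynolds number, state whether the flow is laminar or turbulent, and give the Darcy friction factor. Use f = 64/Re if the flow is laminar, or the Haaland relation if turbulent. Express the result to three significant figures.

Re = VD/ν = 0.7300·0.0426/1.18×10^-4 = 264
Re < 2300 → laminar → f = 64/Re = 0.2428

Re ≈ 264; laminar; f = 64/Re ≈ 0.243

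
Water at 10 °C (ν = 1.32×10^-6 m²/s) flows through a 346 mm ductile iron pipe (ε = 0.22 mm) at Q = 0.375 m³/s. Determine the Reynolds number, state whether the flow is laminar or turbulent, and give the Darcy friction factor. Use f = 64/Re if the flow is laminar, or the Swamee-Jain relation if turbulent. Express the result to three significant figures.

V = 4Q/(πD²) = 3.988 m/s
Re = VD/ν = 3.988·0.346/1.32×10^-6 = 1.05×10^6
Re > 4000 → turbulent; ε/D = 6.36×10^-4
Swamee-Jain: f = 0.01814

Re ≈ 1.05×10^6; turbulent; f ≈ 0.0181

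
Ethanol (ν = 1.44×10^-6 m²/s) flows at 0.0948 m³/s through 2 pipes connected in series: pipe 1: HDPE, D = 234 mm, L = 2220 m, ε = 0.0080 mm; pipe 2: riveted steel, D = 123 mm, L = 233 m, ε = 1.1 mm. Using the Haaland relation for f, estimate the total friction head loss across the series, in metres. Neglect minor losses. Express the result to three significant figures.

H ≈ 259 m

Pipe 1: V = 2.204 m/s, Re = 3.58×10^5, ε/D = 3.42×10^-5, f = 0.01421, h_1 = f(L/D)V²/2g = 33.39 m
Pipe 2: V = 7.978 m/s, Re = 6.81×10^5, ε/D = 0.00894, f = 0.03667, h_2 = f(L/D)V²/2g = 225.4 m
Series → Q common, losses add: H = Σh = 258.8 m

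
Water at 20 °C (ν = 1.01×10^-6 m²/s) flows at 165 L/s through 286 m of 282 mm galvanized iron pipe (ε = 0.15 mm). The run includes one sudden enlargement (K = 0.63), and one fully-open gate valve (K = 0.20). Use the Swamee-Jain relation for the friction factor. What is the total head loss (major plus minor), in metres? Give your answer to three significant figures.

H_L ≈ 6.67 m

V = 4Q/(πD²) = 2.642 m/s; V²/2g = 0.3557 m
Re = 7.38×10^5, ε/D = 5.32×10^-4 → f = 0.01768 (Swamee-Jain)
Major: h_f = f(L/D)·V²/2g = 0.01768·1014·0.3557 = 6.380 m
Minor: ΣK = 0.830; h_m = ΣK·V²/2g = 0.2952 m
Total H_L = 6.380 + 0.2952 = 6.675 m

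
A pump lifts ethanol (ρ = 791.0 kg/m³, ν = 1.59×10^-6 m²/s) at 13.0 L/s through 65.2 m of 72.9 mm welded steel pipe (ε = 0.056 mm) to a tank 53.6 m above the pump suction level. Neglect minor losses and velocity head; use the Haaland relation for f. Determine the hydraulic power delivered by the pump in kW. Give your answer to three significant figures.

V = 4Q/(πD²) = 3.115 m/s; Re = 1.43×10^5; ε/D = 7.68×10^-4; f = 0.02044
h_f = f(L/D)V²/2g = 9.038 m
Total head H = z + h_f = 53.6 + 9.038 = 62.64 m
P_hyd = ρgQH = 791.0·9.81·0.0130·62.64 = 6.319 kW

P_hyd ≈ 6.32 kW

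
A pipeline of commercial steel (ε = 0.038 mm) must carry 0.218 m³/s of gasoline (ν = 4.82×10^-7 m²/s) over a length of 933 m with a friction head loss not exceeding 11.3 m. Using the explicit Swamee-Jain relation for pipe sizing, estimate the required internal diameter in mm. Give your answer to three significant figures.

D ≈ 339 mm

Swamee-Jain (Type III): D = 0.66·[ε^1.25·(LQ²/(gh_f))^4.75 + ν·Q^9.4·(L/(gh_f))^5.2]^0.04
LQ²/(gh_f) = 0.4000; L/(gh_f) = 8.417
Term 1 = ε^1.25·(…)^4.75 = 3.84×10^-8; Term 2 = ν·Q^9.4·(…)^5.2 = 1.88×10^-8
D = 0.66·(3.84×10^-8 + 1.88×10^-8)^0.04 = 0.3387 m = 339 mm
Check: V = 2.42 m/s, Re = 1.70×10^6, f = 0.01320, h_f = 10.8 m ≈ 11.3 m ✓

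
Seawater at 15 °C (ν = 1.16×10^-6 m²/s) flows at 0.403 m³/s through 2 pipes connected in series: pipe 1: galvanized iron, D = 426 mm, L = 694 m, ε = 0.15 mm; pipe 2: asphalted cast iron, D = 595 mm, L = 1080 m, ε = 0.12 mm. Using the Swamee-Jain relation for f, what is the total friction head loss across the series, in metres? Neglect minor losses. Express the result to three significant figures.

Pipe 1: V = 2.827 m/s, Re = 1.04×10^6, ε/D = 3.52×10^-4, f = 0.01618, h_1 = f(L/D)V²/2g = 10.74 m
Pipe 2: V = 1.449 m/s, Re = 7.43×10^5, ε/D = 2.02×10^-4, f = 0.01506, h_2 = f(L/D)V²/2g = 2.927 m
Series → Q common, losses add: H = Σh = 13.67 m

H ≈ 13.7 m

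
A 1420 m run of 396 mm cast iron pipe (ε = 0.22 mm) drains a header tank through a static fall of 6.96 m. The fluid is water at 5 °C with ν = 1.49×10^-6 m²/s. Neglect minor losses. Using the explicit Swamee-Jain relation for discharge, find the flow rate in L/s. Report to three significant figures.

Q ≈ 178 L/s

Swamee-Jain (Type II): Q = -0.965·√(gD⁵h_f/L)·ln[ε/(3.7D) + √(3.17ν²L/(gD³h_f))]
√(gD⁵h_f/L) = √(9.81·0.396⁵·6.96/1420) = 0.02164
ε/(3.7D) = 1.50×10^-4; √(3.17ν²L/(gD³h_f)) = 4.85×10^-5
Q = -0.965·0.02164·ln(1.987×10^-4) = 0.1780 m³/s
Check: V = 1.45 m/s, Re = 3.84×10^5, f = 0.01836, h_f = 7.01 m ≈ 6.96 m ✓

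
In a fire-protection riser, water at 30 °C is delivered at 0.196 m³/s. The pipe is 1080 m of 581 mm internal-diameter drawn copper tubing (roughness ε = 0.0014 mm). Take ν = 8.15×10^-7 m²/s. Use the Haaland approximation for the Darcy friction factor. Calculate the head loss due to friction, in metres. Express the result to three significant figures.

V = 4Q/(πD²) = 4·0.196/(π·0.581²) = 0.7393 m/s
Re = VD/ν = 0.7393·0.581/8.15×10^-7 = 5.27×10^5 → turbulent
ε/D = 0.0014/581 = 2.41×10^-6
Haaland: f = 0.01297
h_f = f(L/D)V²/(2g) = 0.01297·(1080/0.581)·0.7393²/(2·9.81) = 0.6715 m

h_f ≈ 0.672 m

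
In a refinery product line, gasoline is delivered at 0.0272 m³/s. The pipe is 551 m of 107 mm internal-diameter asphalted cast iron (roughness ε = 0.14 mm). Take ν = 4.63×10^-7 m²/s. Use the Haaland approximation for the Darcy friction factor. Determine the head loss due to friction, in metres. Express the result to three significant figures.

h_f ≈ 51.3 m

V = 4Q/(πD²) = 4·0.0272/(π·0.107²) = 3.025 m/s
Re = VD/ν = 3.025·0.107/4.63×10^-7 = 6.99×10^5 → turbulent
ε/D = 0.14/107 = 0.00131
Haaland: f = 0.02134
h_f = f(L/D)V²/(2g) = 0.02134·(551/0.107)·3.025²/(2·9.81) = 51.25 m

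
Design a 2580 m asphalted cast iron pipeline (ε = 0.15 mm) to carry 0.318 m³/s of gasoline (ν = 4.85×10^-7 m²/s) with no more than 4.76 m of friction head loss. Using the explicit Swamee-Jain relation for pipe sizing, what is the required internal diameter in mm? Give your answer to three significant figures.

Swamee-Jain (Type III): D = 0.66·[ε^1.25·(LQ²/(gh_f))^4.75 + ν·Q^9.4·(L/(gh_f))^5.2]^0.04
LQ²/(gh_f) = 5.587; L/(gh_f) = 55.25
Term 1 = ε^1.25·(…)^4.75 = 0.0588; Term 2 = ν·Q^9.4·(…)^5.2 = 0.0117
D = 0.66·(0.0588 + 0.0117)^0.04 = 0.5936 m = 594 mm
Check: V = 1.15 m/s, Re = 1.41×10^6, f = 0.01509, h_f = 4.42 m ≈ 4.76 m ✓

D ≈ 594 mm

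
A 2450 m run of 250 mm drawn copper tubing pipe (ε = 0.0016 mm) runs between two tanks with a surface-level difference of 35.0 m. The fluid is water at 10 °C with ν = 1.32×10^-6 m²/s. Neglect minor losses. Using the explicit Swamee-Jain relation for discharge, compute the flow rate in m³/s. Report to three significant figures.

Q ≈ 0.111 m³/s

Swamee-Jain (Type II): Q = -0.965·√(gD⁵h_f/L)·ln[ε/(3.7D) + √(3.17ν²L/(gD³h_f))]
√(gD⁵h_f/L) = √(9.81·0.250⁵·35.0/2450) = 0.01170
ε/(3.7D) = 1.73×10^-6; √(3.17ν²L/(gD³h_f)) = 5.02×10^-5
Q = -0.965·0.01170·ln(5.195×10^-5) = 0.1114 m³/s
Check: V = 2.27 m/s, Re = 4.30×10^5, f = 0.01355, h_f = 34.8 m ≈ 35.0 m ✓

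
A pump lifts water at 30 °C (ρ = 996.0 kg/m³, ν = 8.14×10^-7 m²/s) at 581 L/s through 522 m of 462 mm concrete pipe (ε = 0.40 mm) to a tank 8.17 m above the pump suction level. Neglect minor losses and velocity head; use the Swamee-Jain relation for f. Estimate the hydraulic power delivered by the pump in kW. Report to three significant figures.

V = 4Q/(πD²) = 3.466 m/s; Re = 1.97×10^6; ε/D = 8.66×10^-4; f = 0.01920
h_f = f(L/D)V²/2g = 13.28 m
Total head H = z + h_f = 8.17 + 13.28 = 21.45 m
P_hyd = ρgQH = 996.0·9.81·0.581·21.45 = 121.8 kW

P_hyd ≈ 122 kW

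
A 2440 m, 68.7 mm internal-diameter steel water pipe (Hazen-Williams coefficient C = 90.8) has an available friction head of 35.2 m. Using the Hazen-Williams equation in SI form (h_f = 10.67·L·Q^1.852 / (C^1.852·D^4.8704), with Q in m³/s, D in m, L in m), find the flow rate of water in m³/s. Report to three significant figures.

Rearranging: Q = [h_f·C^1.852·D^4.8704 / (10.67·L)]^(1/1.852)
Q = [35.2·90.8^1.852·0.0687^4.8704 / (10.67·2440)]^0.540 = 0.002241 m³/s

Q ≈ 0.00224 m³/s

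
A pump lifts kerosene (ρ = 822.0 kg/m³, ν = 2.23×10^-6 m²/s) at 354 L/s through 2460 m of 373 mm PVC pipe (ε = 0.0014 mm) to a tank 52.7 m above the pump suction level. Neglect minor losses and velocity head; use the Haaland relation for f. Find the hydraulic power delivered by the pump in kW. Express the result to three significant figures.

P_hyd ≈ 281 kW

V = 4Q/(πD²) = 3.240 m/s; Re = 5.42×10^5; ε/D = 3.75×10^-6; f = 0.01292
h_f = f(L/D)V²/2g = 45.58 m
Total head H = z + h_f = 52.7 + 45.58 = 98.28 m
P_hyd = ρgQH = 822.0·9.81·0.354·98.28 = 280.6 kW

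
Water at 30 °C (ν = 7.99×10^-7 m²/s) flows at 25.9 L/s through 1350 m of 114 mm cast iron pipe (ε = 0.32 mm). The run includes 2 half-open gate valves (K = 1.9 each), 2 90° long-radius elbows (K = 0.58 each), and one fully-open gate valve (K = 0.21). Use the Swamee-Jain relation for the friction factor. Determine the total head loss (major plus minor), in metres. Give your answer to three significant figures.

H_L ≈ 104 m

V = 4Q/(πD²) = 2.537 m/s; V²/2g = 0.3282 m
Re = 3.62×10^5, ε/D = 0.00281 → f = 0.02621 (Swamee-Jain)
Major: h_f = f(L/D)·V²/2g = 0.02621·11842·0.3282 = 101.9 m
Minor: ΣK = 5.17; h_m = ΣK·V²/2g = 1.697 m
Total H_L = 101.9 + 1.697 = 103.6 m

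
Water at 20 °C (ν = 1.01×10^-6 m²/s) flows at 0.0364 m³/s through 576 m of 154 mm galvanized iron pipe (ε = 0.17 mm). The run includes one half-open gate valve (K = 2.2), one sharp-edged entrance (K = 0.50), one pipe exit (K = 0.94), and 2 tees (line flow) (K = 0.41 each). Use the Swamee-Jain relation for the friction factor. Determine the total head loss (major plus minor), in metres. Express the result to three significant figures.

H_L ≈ 16.3 m

V = 4Q/(πD²) = 1.954 m/s; V²/2g = 0.1946 m
Re = 2.98×10^5, ε/D = 0.00110 → f = 0.02117 (Swamee-Jain)
Major: h_f = f(L/D)·V²/2g = 0.02117·3740·0.1946 = 15.41 m
Minor: ΣK = 4.46; h_m = ΣK·V²/2g = 0.8681 m
Total H_L = 15.41 + 0.8681 = 16.28 m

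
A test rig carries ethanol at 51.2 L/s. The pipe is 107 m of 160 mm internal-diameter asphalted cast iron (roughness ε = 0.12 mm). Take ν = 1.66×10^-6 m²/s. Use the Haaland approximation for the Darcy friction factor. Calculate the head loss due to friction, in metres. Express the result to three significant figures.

h_f ≈ 4.33 m

V = 4Q/(πD²) = 4·0.0512/(π·0.160²) = 2.546 m/s
Re = VD/ν = 2.546·0.160/1.66×10^-6 = 2.45×10^5 → turbulent
ε/D = 0.12/160 = 7.50×10^-4
Haaland: f = 0.01960
h_f = f(L/D)V²/(2g) = 0.01960·(107/0.160)·2.546²/(2·9.81) = 4.333 m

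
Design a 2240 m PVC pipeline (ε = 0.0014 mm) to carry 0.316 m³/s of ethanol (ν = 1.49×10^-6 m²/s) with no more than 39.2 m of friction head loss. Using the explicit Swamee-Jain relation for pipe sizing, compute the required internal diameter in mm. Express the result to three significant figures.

D ≈ 361 mm

Swamee-Jain (Type III): D = 0.66·[ε^1.25·(LQ²/(gh_f))^4.75 + ν·Q^9.4·(L/(gh_f))^5.2]^0.04
LQ²/(gh_f) = 0.5817; L/(gh_f) = 5.825
Term 1 = ε^1.25·(…)^4.75 = 3.67×10^-9; Term 2 = ν·Q^9.4·(…)^5.2 = 2.82×10^-7
D = 0.66·(3.67×10^-9 + 2.82×10^-7)^0.04 = 0.3612 m = 361 mm
Check: V = 3.08 m/s, Re = 7.48×10^5, f = 0.01228, h_f = 36.9 m ≈ 39.2 m ✓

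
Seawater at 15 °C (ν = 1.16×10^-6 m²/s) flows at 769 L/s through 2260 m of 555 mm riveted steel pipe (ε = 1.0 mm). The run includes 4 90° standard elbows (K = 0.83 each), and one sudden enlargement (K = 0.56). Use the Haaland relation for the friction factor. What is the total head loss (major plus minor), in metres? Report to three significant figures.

H_L ≈ 50.1 m

V = 4Q/(πD²) = 3.179 m/s; V²/2g = 0.5150 m
Re = 1.52×10^6, ε/D = 0.00180 → f = 0.02295 (Haaland)
Major: h_f = f(L/D)·V²/2g = 0.02295·4072·0.5150 = 48.12 m
Minor: ΣK = 3.88; h_m = ΣK·V²/2g = 1.998 m
Total H_L = 48.12 + 1.998 = 50.12 m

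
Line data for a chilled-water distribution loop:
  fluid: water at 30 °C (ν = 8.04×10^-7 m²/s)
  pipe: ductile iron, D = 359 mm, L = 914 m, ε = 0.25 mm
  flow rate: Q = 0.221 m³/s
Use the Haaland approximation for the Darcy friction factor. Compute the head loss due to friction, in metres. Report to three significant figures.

V = 4Q/(πD²) = 4·0.221/(π·0.359²) = 2.183 m/s
Re = VD/ν = 2.183·0.359/8.04×10^-7 = 9.75×10^5 → turbulent
ε/D = 0.25/359 = 6.96×10^-4
Haaland: f = 0.01840
h_f = f(L/D)V²/(2g) = 0.01840·(914/0.359)·2.183²/(2·9.81) = 11.38 m

h_f ≈ 11.4 m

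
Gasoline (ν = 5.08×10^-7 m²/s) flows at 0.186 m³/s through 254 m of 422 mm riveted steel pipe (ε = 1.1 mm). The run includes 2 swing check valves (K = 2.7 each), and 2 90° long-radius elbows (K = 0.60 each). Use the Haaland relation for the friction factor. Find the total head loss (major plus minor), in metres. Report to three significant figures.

H_L ≈ 1.97 m

V = 4Q/(πD²) = 1.330 m/s; V²/2g = 0.09014 m
Re = 1.10×10^6, ε/D = 0.00261 → f = 0.02533 (Haaland)
Major: h_f = f(L/D)·V²/2g = 0.02533·601.9·0.09014 = 1.374 m
Minor: ΣK = 6.60; h_m = ΣK·V²/2g = 0.5949 m
Total H_L = 1.374 + 0.5949 = 1.969 m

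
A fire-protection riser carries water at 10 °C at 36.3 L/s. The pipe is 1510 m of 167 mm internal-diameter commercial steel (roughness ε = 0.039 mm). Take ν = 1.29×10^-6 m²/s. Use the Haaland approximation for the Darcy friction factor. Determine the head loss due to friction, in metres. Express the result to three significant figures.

V = 4Q/(πD²) = 4·0.0363/(π·0.167²) = 1.657 m/s
Re = VD/ν = 1.657·0.167/1.29×10^-6 = 2.15×10^5 → turbulent
ε/D = 0.039/167 = 2.34×10^-4
Haaland: f = 0.01694
h_f = f(L/D)V²/(2g) = 0.01694·(1510/0.167)·1.657²/(2·9.81) = 21.45 m

h_f ≈ 21.4 m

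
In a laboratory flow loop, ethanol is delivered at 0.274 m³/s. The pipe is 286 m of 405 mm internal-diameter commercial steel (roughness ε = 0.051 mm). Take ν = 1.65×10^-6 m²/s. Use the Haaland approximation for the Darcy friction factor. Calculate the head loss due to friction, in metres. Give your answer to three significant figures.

V = 4Q/(πD²) = 4·0.274/(π·0.405²) = 2.127 m/s
Re = VD/ν = 2.127·0.405/1.65×10^-6 = 5.22×10^5 → turbulent
ε/D = 0.051/405 = 1.26×10^-4
Haaland: f = 0.01448
h_f = f(L/D)V²/(2g) = 0.01448·(286/0.405)·2.127²/(2·9.81) = 2.358 m

h_f ≈ 2.36 m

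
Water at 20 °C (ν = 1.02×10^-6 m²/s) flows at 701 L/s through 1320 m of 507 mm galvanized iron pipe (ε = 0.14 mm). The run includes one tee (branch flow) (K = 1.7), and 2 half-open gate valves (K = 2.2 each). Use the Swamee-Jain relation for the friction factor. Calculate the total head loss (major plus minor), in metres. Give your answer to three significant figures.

H_L ≈ 28.1 m

V = 4Q/(πD²) = 3.472 m/s; V²/2g = 0.6145 m
Re = 1.73×10^6, ε/D = 2.76×10^-4 → f = 0.01522 (Swamee-Jain)
Major: h_f = f(L/D)·V²/2g = 0.01522·2604·0.6145 = 24.35 m
Minor: ΣK = 6.10; h_m = ΣK·V²/2g = 3.748 m
Total H_L = 24.35 + 3.748 = 28.10 m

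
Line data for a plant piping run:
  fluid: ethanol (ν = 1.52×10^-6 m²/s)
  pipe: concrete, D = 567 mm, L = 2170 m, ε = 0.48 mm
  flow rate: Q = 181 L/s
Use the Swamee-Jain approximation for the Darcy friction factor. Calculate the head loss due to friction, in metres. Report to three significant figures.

V = 4Q/(πD²) = 4·0.181/(π·0.567²) = 0.7168 m/s
Re = VD/ν = 0.7168·0.567/1.52×10^-6 = 2.67×10^5 → turbulent
ε/D = 0.48/567 = 8.47×10^-4
Swamee-Jain: f = 0.02020
h_f = f(L/D)V²/(2g) = 0.02020·(2170/0.567)·0.7168²/(2·9.81) = 2.025 m

h_f ≈ 2.03 m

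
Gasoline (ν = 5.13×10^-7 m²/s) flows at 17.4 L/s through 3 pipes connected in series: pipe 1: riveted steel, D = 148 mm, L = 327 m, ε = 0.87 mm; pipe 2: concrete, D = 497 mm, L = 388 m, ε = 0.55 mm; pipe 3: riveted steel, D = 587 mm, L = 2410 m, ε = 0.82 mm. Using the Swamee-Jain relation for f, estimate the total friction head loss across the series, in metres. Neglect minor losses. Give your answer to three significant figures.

H ≈ 3.75 m

Pipe 1: V = 1.011 m/s, Re = 2.92×10^5, ε/D = 0.00588, f = 0.03234, h_1 = f(L/D)V²/2g = 3.725 m
Pipe 2: V = 0.08969 m/s, Re = 8.69×10^4, ε/D = 0.00111, f = 0.02300, h_2 = f(L/D)V²/2g = 0.007363 m
Pipe 3: V = 0.06430 m/s, Re = 7.36×10^4, ε/D = 0.00140, f = 0.02426, h_3 = f(L/D)V²/2g = 0.02099 m
Series → Q common, losses add: H = Σh = 3.754 m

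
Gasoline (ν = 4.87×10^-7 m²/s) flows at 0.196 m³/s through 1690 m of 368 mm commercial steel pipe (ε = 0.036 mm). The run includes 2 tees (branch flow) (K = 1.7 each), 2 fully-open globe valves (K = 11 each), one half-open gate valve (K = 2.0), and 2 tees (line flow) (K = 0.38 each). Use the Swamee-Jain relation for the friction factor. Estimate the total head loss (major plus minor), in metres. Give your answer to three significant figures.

H_L ≈ 15.3 m

V = 4Q/(πD²) = 1.843 m/s; V²/2g = 0.1731 m
Re = 1.39×10^6, ε/D = 9.78×10^-5 → f = 0.01314 (Swamee-Jain)
Major: h_f = f(L/D)·V²/2g = 0.01314·4592·0.1731 = 10.44 m
Minor: ΣK = 28.2; h_m = ΣK·V²/2g = 4.874 m
Total H_L = 10.44 + 4.874 = 15.32 m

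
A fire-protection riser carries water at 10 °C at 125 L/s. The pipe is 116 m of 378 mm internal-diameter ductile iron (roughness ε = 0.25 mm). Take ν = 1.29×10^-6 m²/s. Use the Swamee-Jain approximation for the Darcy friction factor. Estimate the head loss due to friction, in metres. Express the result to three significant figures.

V = 4Q/(πD²) = 4·0.125/(π·0.378²) = 1.114 m/s
Re = VD/ν = 1.114·0.378/1.29×10^-6 = 3.26×10^5 → turbulent
ε/D = 0.25/378 = 6.61×10^-4
Swamee-Jain: f = 0.01911
h_f = f(L/D)V²/(2g) = 0.01911·(116/0.378)·1.114²/(2·9.81) = 0.3708 m

h_f ≈ 0.371 m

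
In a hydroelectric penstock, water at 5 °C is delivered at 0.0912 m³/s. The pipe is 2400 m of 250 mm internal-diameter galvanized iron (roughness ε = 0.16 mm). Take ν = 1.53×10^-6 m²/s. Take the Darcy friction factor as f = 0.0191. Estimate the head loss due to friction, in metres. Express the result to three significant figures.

V = 4Q/(πD²) = 4·0.0912/(π·0.250²) = 1.858 m/s
h_f = f(L/D)V²/(2g) = 0.01910·(2400/0.250)·1.858²/(2·9.81) = 32.26 m

h_f ≈ 32.3 m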